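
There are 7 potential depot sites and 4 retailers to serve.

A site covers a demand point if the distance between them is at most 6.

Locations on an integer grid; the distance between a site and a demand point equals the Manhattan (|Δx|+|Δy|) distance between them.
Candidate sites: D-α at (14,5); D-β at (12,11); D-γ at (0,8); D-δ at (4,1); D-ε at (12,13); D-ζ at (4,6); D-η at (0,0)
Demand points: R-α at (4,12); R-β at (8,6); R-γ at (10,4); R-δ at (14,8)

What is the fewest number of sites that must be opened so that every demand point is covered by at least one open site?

2

Coverage sets (demand points within 6 of each site):
  D-α: {R-γ, R-δ}
  D-β: {R-δ}
  D-γ: {}
  D-δ: {}
  D-ε: {}
  D-ζ: {R-α, R-β}
  D-η: {}
No single site covers all 4 demand points.
But {D-α, D-ζ} covers everything, so the minimum is 2.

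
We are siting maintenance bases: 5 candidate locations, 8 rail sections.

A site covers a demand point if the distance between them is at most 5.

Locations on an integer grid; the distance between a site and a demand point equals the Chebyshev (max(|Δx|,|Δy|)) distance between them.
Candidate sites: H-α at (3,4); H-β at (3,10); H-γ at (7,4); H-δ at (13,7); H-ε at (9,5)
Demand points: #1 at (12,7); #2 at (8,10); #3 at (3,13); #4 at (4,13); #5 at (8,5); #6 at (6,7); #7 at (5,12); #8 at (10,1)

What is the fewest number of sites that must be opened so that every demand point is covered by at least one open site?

2

Coverage sets (demand points within 5 of each site):
  H-α: {#5, #6}
  H-β: {#2, #3, #4, #5, #6, #7}
  H-γ: {#1, #5, #6, #8}
  H-δ: {#1, #2, #5}
  H-ε: {#1, #2, #5, #6, #8}
No single site covers all 8 demand points.
But {H-β, H-γ} covers everything, so the minimum is 2.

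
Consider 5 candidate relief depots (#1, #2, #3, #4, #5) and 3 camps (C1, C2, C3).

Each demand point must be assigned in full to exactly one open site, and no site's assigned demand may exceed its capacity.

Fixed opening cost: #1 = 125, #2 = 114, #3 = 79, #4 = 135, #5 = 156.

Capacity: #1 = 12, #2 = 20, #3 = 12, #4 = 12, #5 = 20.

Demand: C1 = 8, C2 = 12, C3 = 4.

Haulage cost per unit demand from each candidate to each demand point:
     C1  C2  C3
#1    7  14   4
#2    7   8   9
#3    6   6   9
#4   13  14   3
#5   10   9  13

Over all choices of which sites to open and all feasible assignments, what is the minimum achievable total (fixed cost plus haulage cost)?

348

Open {#1, #3}; cheapest assignment that respects the capacities:
  #1 (cap 12, load 12): C1, C3 — cost 8×7 + 4×4 = 72
  #3 (cap 12, load 12): C2 — cost 12×6 = 72
  Shipping 144, fixed 204 → total 348.
  Any other capacity-feasible assignment to {#1, #3} ships for at least 144.
Compare {#2, #3}: its best feasible assignment gives total 357.
Compare {#3, #4}: its best feasible assignment gives total 402.
Every other set of open sites that can feasibly serve all demand totals ≥ 357 even under its best assignment. Minimum: 348.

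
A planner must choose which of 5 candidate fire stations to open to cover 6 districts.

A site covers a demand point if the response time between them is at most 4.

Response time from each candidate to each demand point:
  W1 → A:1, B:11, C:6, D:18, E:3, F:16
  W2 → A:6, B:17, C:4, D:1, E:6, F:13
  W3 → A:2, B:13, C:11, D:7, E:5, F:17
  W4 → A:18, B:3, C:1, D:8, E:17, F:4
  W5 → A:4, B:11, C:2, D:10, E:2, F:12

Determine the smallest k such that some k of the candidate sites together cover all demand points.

Coverage sets (demand points within 4 of each site):
  W1: {A, E}
  W2: {C, D}
  W3: {A}
  W4: {B, C, F}
  W5: {A, C, E}
No 2 sites suffice: every size-2 union leaves at least one demand point uncovered.
But {W1, W2, W4} covers everything, so the minimum is 3.

3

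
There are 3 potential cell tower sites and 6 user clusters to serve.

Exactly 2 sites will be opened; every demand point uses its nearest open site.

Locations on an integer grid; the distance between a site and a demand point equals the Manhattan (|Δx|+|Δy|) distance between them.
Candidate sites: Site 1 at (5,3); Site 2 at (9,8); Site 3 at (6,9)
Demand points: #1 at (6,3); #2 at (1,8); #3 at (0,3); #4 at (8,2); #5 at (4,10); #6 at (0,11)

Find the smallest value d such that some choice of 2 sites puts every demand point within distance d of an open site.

Open {Site 1, Site 3}.
  Farthest demand point is #6 at distance 8 (to Site 3); all others are ≤ 8.
With {Site 1, Site 2} the worst case is 12.
With {Site 2, Site 3} the worst case is 12.
No size-2 selection achieves below 8.

8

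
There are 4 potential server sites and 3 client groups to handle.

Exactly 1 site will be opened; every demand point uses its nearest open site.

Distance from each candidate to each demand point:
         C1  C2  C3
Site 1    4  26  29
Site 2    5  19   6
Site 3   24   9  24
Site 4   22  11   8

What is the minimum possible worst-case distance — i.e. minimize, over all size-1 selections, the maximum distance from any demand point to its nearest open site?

Open {Site 2}.
  Farthest demand point is C2 at distance 19 (to Site 2); all others are ≤ 19.
With {Site 4} the worst case is 22.
With {Site 3} the worst case is 24.
No size-1 selection achieves below 19.

19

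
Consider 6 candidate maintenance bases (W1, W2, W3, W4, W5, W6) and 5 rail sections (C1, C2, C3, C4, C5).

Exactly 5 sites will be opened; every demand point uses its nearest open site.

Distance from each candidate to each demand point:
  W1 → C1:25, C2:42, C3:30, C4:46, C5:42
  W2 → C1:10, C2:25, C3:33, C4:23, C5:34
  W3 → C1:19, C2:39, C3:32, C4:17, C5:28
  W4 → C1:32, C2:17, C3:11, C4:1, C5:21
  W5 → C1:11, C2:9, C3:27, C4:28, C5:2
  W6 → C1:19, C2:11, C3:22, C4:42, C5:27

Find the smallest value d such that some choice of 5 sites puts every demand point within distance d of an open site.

Open {W1, W2, W3, W4, W5}.
  Farthest demand point is C3 at distance 11 (to W4); all others are ≤ 11.
With {W1, W2, W4, W5, W6} the worst case is 11.
With {W1, W3, W4, W5, W6} the worst case is 11.
No size-5 selection achieves below 11.

11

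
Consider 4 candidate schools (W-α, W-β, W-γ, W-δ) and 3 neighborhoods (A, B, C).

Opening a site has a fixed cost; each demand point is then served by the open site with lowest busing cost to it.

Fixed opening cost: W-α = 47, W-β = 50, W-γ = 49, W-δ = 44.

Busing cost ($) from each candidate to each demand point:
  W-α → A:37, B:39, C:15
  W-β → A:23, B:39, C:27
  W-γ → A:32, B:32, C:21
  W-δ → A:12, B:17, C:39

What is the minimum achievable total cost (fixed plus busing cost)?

112

Open {W-δ}: assign each demand point to its cheapest open site.
  A→W-δ 12, B→W-δ 17, C→W-δ 39
  busing cost 68, fixed 44 → total 112.
Compare {W-γ}: busing cost 85 + fixed 49 = 134.
Compare {W-α, W-δ}: busing cost 44 + fixed 91 = 135.
Compare {W-α}: busing cost 91 + fixed 47 = 138.
All other subsets cost ≥ 134. Minimum total cost: 112.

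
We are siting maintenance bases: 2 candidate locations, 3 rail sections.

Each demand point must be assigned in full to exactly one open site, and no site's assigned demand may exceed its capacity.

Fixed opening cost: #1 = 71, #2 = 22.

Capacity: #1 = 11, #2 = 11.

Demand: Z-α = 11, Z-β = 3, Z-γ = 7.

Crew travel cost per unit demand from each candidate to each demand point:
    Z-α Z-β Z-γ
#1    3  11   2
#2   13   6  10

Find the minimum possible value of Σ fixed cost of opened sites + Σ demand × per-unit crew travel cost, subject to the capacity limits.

Open {#1, #2}; cheapest assignment that respects the capacities:
  #1 (cap 11, load 11): Z-α — cost 11×3 = 33
  #2 (cap 11, load 10): Z-β, Z-γ — cost 3×6 + 7×10 = 88
  Shipping 121, fixed 93 → total 214.
  Any other capacity-feasible assignment to {#1, #2} ships for at least 121.
Total demand is 21 and no other set of sites has combined capacity ≥ 21, so {#1, #2} is the only feasible choice of open sites. Minimum: 214.

214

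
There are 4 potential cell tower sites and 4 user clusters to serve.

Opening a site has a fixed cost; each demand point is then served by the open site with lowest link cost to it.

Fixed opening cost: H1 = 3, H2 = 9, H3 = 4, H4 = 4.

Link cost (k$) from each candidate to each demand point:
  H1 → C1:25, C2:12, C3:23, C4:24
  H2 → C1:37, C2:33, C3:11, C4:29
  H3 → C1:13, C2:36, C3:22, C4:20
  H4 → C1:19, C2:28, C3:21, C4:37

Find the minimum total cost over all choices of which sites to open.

72

Open {H1, H2, H3}: assign each demand point to its cheapest open site.
  C1→H3 13, C2→H1 12, C3→H2 11, C4→H3 20
  link cost 56, fixed 16 → total 72.
Compare {H1, H3}: link cost 67 + fixed 7 = 74.
Compare {H1, H2, H3, H4}: link cost 56 + fixed 20 = 76.
Compare {H1, H3, H4}: link cost 66 + fixed 11 = 77.
All other subsets cost ≥ 74. Minimum total cost: 72.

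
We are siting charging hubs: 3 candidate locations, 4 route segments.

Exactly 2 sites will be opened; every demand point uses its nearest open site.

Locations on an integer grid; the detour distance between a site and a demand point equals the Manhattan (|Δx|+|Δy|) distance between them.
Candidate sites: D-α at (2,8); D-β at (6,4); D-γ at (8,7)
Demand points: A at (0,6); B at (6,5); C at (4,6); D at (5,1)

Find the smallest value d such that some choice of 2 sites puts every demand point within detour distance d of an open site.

4

Open {D-α, D-β}.
  Farthest demand point is A at detour distance 4 (to D-α); all others are ≤ 4.
With {D-β, D-γ} the worst case is 8.
With {D-α, D-γ} the worst case is 9.
No size-2 selection achieves below 4.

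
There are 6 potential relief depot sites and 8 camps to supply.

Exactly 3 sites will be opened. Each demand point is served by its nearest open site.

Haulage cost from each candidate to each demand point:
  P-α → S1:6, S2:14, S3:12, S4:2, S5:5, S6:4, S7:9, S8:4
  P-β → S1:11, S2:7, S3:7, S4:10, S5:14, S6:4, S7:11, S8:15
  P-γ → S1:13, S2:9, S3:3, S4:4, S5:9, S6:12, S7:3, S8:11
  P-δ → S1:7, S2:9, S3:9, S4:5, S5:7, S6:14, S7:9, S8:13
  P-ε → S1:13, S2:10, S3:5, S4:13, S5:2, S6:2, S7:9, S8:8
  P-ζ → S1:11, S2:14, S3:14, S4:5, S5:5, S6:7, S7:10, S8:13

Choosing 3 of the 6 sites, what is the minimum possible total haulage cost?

31

Open {P-α, P-γ, P-ε}.
  S1→P-α 6, S2→P-γ 9, S3→P-γ 3, S4→P-α 2, S5→P-ε 2, S6→P-ε 2, S7→P-γ 3, S8→P-α 4  ⇒ total 31.
Compare {P-α, P-β, P-γ}: total 34.
Compare {P-α, P-γ, P-δ}: total 36.
No size-3 selection does better; minimum is 31.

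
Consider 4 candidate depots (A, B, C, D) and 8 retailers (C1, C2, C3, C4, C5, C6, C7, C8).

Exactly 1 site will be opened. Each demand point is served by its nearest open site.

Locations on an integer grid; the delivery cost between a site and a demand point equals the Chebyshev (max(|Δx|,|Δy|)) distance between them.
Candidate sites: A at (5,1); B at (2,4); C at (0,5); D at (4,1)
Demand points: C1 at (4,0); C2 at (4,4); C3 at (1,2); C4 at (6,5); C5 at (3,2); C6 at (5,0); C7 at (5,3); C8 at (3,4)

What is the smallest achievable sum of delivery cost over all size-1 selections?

Open {D}.
  C1→D 1, C2→D 3, C3→D 3, C4→D 4, C5→D 1, C6→D 1, C7→D 2, C8→D 3  ⇒ total 18.
Compare {A}: total 20.
Compare {B}: total 22.
No size-1 selection does better; minimum is 18.

18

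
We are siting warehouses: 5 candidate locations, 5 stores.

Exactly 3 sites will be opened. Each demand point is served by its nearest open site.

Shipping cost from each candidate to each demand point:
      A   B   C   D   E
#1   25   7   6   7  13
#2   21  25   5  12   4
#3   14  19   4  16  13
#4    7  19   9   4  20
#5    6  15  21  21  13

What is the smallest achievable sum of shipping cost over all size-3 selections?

27

Open {#1, #2, #4}.
  A→#4 7, B→#1 7, C→#2 5, D→#4 4, E→#2 4  ⇒ total 27.
Compare {#1, #2, #5}: total 29.
Compare {#2, #4, #5}: total 34.
No size-3 selection does better; minimum is 27.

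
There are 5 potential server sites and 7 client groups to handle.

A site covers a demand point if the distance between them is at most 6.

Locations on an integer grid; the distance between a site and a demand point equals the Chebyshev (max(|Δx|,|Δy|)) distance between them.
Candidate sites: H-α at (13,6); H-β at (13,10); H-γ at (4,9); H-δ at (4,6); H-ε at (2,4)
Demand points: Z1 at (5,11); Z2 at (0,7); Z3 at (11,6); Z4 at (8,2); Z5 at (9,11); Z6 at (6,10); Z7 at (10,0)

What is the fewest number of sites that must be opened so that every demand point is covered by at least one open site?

Coverage sets (demand points within 6 of each site):
  H-α: {Z3, Z4, Z5, Z7}
  H-β: {Z3, Z5}
  H-γ: {Z1, Z2, Z5, Z6}
  H-δ: {Z1, Z2, Z4, Z5, Z6, Z7}
  H-ε: {Z2, Z4, Z6}
No single site covers all 7 demand points.
But {H-α, H-γ} covers everything, so the minimum is 2.

2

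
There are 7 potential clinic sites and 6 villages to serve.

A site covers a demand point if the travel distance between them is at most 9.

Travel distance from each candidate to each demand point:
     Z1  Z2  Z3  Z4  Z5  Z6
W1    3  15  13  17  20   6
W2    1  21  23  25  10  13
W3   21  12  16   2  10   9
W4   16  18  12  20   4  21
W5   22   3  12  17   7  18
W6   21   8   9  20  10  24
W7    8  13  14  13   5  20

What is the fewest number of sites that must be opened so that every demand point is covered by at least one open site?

Coverage sets (demand points within 9 of each site):
  W1: {Z1, Z6}
  W2: {Z1}
  W3: {Z4, Z6}
  W4: {Z5}
  W5: {Z2, Z5}
  W6: {Z2, Z3}
  W7: {Z1, Z5}
No 2 sites suffice: every size-2 union leaves at least one demand point uncovered.
But {W3, W6, W7} covers everything, so the minimum is 3.

3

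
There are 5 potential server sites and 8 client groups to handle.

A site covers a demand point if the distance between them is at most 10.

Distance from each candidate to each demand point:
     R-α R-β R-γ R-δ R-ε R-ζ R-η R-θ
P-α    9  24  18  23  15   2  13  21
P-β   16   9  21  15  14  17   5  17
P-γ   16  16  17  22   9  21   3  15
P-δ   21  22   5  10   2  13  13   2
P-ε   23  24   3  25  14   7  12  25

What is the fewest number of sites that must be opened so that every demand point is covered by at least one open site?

Coverage sets (demand points within 10 of each site):
  P-α: {R-α, R-ζ}
  P-β: {R-β, R-η}
  P-γ: {R-ε, R-η}
  P-δ: {R-γ, R-δ, R-ε, R-θ}
  P-ε: {R-γ, R-ζ}
No 2 sites suffice: every size-2 union leaves at least one demand point uncovered.
But {P-α, P-β, P-δ} covers everything, so the minimum is 3.

3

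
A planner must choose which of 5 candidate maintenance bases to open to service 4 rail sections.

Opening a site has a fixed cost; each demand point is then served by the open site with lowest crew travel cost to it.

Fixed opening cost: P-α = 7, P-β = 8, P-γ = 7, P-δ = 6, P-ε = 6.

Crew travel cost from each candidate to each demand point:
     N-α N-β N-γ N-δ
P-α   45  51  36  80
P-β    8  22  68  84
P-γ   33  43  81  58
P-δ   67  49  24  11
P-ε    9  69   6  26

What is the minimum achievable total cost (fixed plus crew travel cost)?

Open {P-β, P-δ, P-ε}: assign each demand point to its cheapest open site.
  N-α→P-β 8, N-β→P-β 22, N-γ→P-ε 6, N-δ→P-δ 11
  crew travel cost 47, fixed 20 → total 67.
Compare {P-α, P-β, P-δ, P-ε}: crew travel cost 47 + fixed 27 = 74.
Compare {P-β, P-γ, P-δ, P-ε}: crew travel cost 47 + fixed 27 = 74.
Compare {P-β, P-ε}: crew travel cost 62 + fixed 14 = 76.
All other subsets cost ≥ 74. Minimum total cost: 67.

67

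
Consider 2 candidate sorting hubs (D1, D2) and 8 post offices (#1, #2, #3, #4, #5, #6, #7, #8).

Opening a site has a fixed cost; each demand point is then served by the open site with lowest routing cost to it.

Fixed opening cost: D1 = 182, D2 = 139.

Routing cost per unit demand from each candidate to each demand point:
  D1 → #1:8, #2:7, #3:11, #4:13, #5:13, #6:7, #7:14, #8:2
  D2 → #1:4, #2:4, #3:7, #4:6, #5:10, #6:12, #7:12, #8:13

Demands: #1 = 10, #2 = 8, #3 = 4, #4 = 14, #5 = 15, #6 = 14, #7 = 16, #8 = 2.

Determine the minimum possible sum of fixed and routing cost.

Open {D2}: assign each demand point to its cheapest open site.
  #1→D2 10×4=40, #2→D2 8×4=32, #3→D2 4×7=28, #4→D2 14×6=84, #5→D2 15×10=150, #6→D2 14×12=168, #7→D2 16×12=192, #8→D2 2×13=26
  routing cost 720, fixed 139 → total 859.
Compare {D1, D2}: routing cost 628 + fixed 321 = 949.
Compare {D1}: routing cost 883 + fixed 182 = 1065.

859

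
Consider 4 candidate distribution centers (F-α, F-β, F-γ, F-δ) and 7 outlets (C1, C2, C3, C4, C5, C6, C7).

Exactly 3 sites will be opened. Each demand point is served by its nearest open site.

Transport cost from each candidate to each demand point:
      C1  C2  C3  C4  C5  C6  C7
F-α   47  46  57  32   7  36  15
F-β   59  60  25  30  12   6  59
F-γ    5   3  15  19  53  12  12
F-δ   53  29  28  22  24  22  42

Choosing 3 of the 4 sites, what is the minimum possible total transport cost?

67

Open {F-α, F-β, F-γ}.
  C1→F-γ 5, C2→F-γ 3, C3→F-γ 15, C4→F-γ 19, C5→F-α 7, C6→F-β 6, C7→F-γ 12  ⇒ total 67.
Compare {F-β, F-γ, F-δ}: total 72.
Compare {F-α, F-γ, F-δ}: total 73.
No size-3 selection does better; minimum is 67.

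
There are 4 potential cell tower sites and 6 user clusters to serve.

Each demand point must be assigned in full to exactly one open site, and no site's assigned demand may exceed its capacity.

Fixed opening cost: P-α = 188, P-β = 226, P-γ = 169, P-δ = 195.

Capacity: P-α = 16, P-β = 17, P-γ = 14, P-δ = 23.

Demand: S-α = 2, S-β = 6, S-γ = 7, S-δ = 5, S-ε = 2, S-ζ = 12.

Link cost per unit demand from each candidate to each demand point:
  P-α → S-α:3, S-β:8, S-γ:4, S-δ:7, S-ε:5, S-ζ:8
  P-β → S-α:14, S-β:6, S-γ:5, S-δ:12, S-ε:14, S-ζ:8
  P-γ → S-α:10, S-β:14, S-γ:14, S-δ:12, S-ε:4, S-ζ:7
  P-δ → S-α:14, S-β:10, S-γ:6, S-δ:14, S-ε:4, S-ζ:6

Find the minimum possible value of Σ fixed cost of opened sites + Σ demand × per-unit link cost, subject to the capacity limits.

Open {P-α, P-δ}; cheapest assignment that respects the capacities:
  P-α (cap 16, load 14): S-α, S-γ, S-δ — cost 2×3 + 7×4 + 5×7 = 69
  P-δ (cap 23, load 20): S-β, S-ε, S-ζ — cost 6×10 + 2×4 + 12×6 = 140
  Shipping 209, fixed 383 → total 592.
  Any other capacity-feasible assignment to {P-α, P-δ} ships for at least 209.
Compare {P-γ, P-δ}: its best feasible assignment gives total 648.
Compare {P-β, P-δ}: its best feasible assignment gives total 667.
Every other set of open sites that can feasibly serve all demand totals ≥ 648 even under its best assignment. Minimum: 592.

592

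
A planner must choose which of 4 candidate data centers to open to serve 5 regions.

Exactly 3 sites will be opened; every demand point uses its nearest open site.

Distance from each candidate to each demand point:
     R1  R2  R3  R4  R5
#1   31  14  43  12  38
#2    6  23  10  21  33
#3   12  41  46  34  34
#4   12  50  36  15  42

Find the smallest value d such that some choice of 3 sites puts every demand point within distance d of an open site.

Open {#1, #2, #3}.
  Farthest demand point is R5 at distance 33 (to #2); all others are ≤ 33.
With {#1, #2, #4} the worst case is 33.
With {#2, #3, #4} the worst case is 33.
No size-3 selection achieves below 33.

33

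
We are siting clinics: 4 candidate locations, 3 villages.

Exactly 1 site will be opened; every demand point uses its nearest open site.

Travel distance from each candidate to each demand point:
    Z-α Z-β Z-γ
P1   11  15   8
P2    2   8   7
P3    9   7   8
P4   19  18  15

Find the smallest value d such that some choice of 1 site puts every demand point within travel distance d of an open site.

8

Open {P2}.
  Farthest demand point is Z-β at travel distance 8 (to P2); all others are ≤ 8.
With {P3} the worst case is 9.
With {P1} the worst case is 15.
No size-1 selection achieves below 8.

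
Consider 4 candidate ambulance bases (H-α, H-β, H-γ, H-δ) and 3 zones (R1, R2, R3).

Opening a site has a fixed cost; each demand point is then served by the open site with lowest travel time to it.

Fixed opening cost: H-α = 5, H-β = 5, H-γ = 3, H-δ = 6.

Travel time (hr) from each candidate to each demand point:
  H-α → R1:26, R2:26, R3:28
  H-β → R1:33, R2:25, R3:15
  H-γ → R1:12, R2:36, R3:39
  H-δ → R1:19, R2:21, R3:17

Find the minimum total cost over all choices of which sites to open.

59

Open {H-γ, H-δ}: assign each demand point to its cheapest open site.
  R1→H-γ 12, R2→H-δ 21, R3→H-δ 17
  travel time 50, fixed 9 → total 59.
Compare {H-β, H-γ}: travel time 52 + fixed 8 = 60.
Compare {H-β, H-γ, H-δ}: travel time 48 + fixed 14 = 62.
Compare {H-δ}: travel time 57 + fixed 6 = 63.
All other subsets cost ≥ 60. Minimum total cost: 59.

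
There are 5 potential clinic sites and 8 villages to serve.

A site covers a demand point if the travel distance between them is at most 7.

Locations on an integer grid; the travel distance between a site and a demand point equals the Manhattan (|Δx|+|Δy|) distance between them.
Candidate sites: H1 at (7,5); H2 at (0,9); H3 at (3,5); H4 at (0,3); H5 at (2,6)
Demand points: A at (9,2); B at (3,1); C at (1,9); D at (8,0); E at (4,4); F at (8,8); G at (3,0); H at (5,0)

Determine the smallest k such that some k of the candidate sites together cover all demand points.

Coverage sets (demand points within 7 of each site):
  H1: {A, D, E, F, H}
  H2: {C}
  H3: {B, C, E, G, H}
  H4: {B, C, E, G}
  H5: {B, C, E, G}
No single site covers all 8 demand points.
But {H1, H3} covers everything, so the minimum is 2.

2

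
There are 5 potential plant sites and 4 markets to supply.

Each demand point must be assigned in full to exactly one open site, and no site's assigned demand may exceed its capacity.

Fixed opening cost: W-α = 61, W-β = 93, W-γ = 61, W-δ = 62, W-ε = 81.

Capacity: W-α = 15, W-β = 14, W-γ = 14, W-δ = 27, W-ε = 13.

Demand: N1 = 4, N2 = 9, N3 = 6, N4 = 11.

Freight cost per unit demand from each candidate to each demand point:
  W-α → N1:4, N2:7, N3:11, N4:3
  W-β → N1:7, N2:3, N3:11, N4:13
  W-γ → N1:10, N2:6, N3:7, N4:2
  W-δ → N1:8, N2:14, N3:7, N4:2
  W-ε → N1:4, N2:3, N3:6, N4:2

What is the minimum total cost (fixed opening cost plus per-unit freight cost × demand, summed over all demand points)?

250

Open {W-δ, W-ε}; cheapest assignment that respects the capacities:
  W-δ (cap 27, load 17): N3, N4 — cost 6×7 + 11×2 = 64
  W-ε (cap 13, load 13): N1, N2 — cost 4×4 + 9×3 = 43
  Shipping 107, fixed 143 → total 250.
  Any other capacity-feasible assignment to {W-δ, W-ε} ships for at least 107.
Compare {W-α, W-δ}: its best feasible assignment gives total 266.
Compare {W-γ, W-δ}: its best feasible assignment gives total 273.
Every other set of open sites that can feasibly serve all demand totals ≥ 266 even under its best assignment. Minimum: 250.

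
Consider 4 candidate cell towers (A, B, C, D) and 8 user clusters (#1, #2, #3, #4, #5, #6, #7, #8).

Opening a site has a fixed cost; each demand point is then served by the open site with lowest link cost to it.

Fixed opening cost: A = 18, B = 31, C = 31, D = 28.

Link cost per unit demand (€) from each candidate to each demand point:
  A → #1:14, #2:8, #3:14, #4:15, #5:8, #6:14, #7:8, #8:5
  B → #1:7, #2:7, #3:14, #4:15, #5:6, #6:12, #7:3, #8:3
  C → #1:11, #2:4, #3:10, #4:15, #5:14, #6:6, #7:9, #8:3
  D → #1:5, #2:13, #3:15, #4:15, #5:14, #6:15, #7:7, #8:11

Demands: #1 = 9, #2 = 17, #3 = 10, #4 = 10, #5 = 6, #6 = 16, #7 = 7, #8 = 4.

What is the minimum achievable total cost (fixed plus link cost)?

608

Open {B, C}: assign each demand point to its cheapest open site.
  #1→B 9×7=63, #2→C 17×4=68, #3→C 10×10=100, #4→B 10×15=150, #5→B 6×6=36, #6→C 16×6=96, #7→B 7×3=21, #8→B 4×3=12
  link cost 546, fixed 62 → total 608.
Compare {B, C, D}: link cost 528 + fixed 90 = 618.
Compare {A, B, C}: link cost 546 + fixed 80 = 626.
Compare {A, B, C, D}: link cost 528 + fixed 108 = 636.
All other subsets cost ≥ 618. Minimum total cost: 608.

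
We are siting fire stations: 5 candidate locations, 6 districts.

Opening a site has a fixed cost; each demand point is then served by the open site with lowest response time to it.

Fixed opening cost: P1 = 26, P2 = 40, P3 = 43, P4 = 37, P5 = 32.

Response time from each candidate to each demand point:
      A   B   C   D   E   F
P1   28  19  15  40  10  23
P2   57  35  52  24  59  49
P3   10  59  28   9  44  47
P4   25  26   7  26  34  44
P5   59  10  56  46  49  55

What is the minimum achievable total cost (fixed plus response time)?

155

Open {P1, P3}: assign each demand point to its cheapest open site.
  A→P3 10, B→P1 19, C→P1 15, D→P3 9, E→P1 10, F→P1 23
  response time 86, fixed 69 → total 155.
Compare {P1}: response time 135 + fixed 26 = 161.
Compare {P1, P4}: response time 110 + fixed 63 = 173.
Compare {P1, P3, P5}: response time 77 + fixed 101 = 178.
All other subsets cost ≥ 161. Minimum total cost: 155.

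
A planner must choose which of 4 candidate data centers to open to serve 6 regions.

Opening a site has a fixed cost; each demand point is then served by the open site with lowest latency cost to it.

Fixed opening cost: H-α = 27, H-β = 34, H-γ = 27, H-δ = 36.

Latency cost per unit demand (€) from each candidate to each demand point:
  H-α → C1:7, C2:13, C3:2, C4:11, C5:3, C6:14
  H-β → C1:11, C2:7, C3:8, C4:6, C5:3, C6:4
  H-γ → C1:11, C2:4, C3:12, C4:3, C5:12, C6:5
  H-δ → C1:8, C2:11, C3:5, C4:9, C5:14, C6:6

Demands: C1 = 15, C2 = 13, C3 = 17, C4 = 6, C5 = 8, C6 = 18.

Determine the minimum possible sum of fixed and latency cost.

377

Open {H-α, H-γ}: assign each demand point to its cheapest open site.
  C1→H-α 15×7=105, C2→H-γ 13×4=52, C3→H-α 17×2=34, C4→H-γ 6×3=18, C5→H-α 8×3=24, C6→H-γ 18×5=90
  latency cost 323, fixed 54 → total 377.
Compare {H-α, H-β, H-γ}: latency cost 305 + fixed 88 = 393.
Compare {H-α, H-γ, H-δ}: latency cost 323 + fixed 90 = 413.
Compare {H-α, H-β}: latency cost 362 + fixed 61 = 423.
All other subsets cost ≥ 393. Minimum total cost: 377.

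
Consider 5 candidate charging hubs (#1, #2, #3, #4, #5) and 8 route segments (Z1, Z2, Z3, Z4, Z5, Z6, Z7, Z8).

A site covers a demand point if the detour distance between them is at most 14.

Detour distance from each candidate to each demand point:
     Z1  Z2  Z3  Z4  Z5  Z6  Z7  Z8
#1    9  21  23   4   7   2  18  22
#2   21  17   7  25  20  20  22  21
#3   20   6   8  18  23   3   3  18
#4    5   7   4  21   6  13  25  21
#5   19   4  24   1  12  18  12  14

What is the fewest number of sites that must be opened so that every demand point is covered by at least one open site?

Coverage sets (demand points within 14 of each site):
  #1: {Z1, Z4, Z5, Z6}
  #2: {Z3}
  #3: {Z2, Z3, Z6, Z7}
  #4: {Z1, Z2, Z3, Z5, Z6}
  #5: {Z2, Z4, Z5, Z7, Z8}
No single site covers all 8 demand points.
But {#4, #5} covers everything, so the minimum is 2.

2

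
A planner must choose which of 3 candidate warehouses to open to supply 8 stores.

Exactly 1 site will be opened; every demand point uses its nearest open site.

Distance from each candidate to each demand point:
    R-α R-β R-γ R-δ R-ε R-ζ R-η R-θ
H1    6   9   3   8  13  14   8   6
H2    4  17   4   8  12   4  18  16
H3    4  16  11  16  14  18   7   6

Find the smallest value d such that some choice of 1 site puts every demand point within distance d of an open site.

Open {H1}.
  Farthest demand point is R-ζ at distance 14 (to H1); all others are ≤ 14.
With {H2} the worst case is 18.
With {H3} the worst case is 18.
No size-1 selection achieves below 14.

14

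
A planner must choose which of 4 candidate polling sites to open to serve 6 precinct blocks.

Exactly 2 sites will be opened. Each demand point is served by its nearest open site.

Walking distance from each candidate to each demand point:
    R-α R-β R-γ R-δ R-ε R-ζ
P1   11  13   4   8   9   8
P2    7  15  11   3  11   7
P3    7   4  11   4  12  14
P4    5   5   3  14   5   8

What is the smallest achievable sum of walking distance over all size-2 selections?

Open {P2, P4}.
  R-α→P4 5, R-β→P4 5, R-γ→P4 3, R-δ→P2 3, R-ε→P4 5, R-ζ→P2 7  ⇒ total 28.
Compare {P3, P4}: total 29.
Compare {P1, P4}: total 34.
No size-2 selection does better; minimum is 28.

28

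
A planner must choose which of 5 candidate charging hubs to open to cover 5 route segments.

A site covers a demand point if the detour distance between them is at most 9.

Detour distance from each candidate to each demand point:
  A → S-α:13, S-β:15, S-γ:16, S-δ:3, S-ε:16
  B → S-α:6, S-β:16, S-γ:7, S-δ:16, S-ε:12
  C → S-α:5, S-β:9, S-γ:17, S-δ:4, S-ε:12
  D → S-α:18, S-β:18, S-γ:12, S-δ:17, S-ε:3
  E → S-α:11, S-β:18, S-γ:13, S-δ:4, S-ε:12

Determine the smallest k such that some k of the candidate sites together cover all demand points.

Coverage sets (demand points within 9 of each site):
  A: {S-δ}
  B: {S-α, S-γ}
  C: {S-α, S-β, S-δ}
  D: {S-ε}
  E: {S-δ}
No 2 sites suffice: every size-2 union leaves at least one demand point uncovered.
But {B, C, D} covers everything, so the minimum is 3.

3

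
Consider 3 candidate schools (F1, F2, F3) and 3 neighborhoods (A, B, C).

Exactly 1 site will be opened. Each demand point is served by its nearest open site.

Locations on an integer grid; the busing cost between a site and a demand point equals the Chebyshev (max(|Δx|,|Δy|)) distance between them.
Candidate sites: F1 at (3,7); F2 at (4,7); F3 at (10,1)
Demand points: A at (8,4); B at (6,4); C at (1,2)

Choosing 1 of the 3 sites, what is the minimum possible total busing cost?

Open {F2}.
  A→F2 4, B→F2 3, C→F2 5  ⇒ total 12.
Compare {F1}: total 13.
Compare {F3}: total 16.

12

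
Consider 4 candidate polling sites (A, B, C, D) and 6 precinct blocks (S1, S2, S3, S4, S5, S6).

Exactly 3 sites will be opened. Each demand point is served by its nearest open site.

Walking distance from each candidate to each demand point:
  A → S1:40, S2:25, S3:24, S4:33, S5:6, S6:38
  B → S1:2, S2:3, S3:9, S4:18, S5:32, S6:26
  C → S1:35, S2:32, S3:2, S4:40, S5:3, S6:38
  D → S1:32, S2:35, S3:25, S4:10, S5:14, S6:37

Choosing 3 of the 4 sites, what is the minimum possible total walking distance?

46

Open {B, C, D}.
  S1→B 2, S2→B 3, S3→C 2, S4→D 10, S5→C 3, S6→B 26  ⇒ total 46.
Compare {A, B, C}: total 54.
Compare {A, B, D}: total 56.
No size-3 selection does better; minimum is 46.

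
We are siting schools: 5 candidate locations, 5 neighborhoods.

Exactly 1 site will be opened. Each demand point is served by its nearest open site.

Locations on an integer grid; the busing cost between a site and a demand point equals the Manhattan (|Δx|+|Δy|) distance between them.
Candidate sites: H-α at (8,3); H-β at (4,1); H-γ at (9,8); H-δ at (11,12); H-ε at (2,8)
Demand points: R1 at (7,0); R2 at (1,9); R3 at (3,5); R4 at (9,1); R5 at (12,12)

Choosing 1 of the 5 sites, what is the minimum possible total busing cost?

Open {H-α}.
  R1→H-α 4, R2→H-α 13, R3→H-α 7, R4→H-α 3, R5→H-α 13  ⇒ total 40.
Compare {H-γ}: total 42.
Compare {H-β}: total 44.
No size-1 selection does better; minimum is 40.

40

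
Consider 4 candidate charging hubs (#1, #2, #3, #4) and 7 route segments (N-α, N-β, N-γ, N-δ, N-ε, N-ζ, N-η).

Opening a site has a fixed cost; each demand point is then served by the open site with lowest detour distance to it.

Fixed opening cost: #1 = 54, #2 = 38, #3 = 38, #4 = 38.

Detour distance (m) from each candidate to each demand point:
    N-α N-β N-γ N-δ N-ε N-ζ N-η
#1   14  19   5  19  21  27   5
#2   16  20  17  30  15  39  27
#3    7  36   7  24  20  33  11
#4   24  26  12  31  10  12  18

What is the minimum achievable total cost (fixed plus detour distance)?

164

Open {#1}: assign each demand point to its cheapest open site.
  N-α→#1 14, N-β→#1 19, N-γ→#1 5, N-δ→#1 19, N-ε→#1 21, N-ζ→#1 27, N-η→#1 5
  detour distance 110, fixed 54 → total 164.
Compare {#4}: detour distance 133 + fixed 38 = 171.
Compare {#3, #4}: detour distance 97 + fixed 76 = 173.
Compare {#3}: detour distance 138 + fixed 38 = 176.
All other subsets cost ≥ 171. Minimum total cost: 164.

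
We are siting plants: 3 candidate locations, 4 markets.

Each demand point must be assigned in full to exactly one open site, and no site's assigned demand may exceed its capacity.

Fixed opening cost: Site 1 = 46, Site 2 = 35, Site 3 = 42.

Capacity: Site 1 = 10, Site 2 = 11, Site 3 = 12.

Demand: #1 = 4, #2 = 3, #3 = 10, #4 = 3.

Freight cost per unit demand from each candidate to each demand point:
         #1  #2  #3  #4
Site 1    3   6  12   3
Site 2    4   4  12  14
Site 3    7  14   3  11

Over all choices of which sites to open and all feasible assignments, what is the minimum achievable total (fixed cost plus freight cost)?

Open {Site 1, Site 3}; cheapest assignment that respects the capacities:
  Site 1 (cap 10, load 10): #1, #2, #4 — cost 4×3 + 3×6 + 3×3 = 39
  Site 3 (cap 12, load 10): #3 — cost 10×3 = 30
  Shipping 69, fixed 88 → total 157.
  Any other capacity-feasible assignment to {Site 1, Site 3} ships for at least 69.
Compare {Site 2, Site 3}: its best feasible assignment gives total 177.
Compare {Site 1, Site 2, Site 3}: its best feasible assignment gives total 186.
Every other set of open sites that can feasibly serve all demand totals ≥ 177 even under its best assignment. Minimum: 157.

157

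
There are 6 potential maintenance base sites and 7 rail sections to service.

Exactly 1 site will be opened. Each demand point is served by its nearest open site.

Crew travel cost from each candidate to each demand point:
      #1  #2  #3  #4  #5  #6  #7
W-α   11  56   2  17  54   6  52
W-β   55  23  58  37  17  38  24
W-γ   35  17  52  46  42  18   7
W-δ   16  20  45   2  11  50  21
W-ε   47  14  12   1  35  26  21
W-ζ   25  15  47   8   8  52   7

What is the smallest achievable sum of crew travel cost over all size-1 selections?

Open {W-ε}.
  #1→W-ε 47, #2→W-ε 14, #3→W-ε 12, #4→W-ε 1, #5→W-ε 35, #6→W-ε 26, #7→W-ε 21  ⇒ total 156.
Compare {W-ζ}: total 162.
Compare {W-δ}: total 165.
No size-1 selection does better; minimum is 156.

156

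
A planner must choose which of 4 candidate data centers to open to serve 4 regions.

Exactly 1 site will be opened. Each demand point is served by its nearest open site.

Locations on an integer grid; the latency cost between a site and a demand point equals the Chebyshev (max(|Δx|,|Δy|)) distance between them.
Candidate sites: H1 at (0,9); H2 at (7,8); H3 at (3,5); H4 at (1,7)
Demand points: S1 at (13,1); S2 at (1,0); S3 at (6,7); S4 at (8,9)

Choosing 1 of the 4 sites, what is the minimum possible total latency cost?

17

Open {H2}.
  S1→H2 7, S2→H2 8, S3→H2 1, S4→H2 1  ⇒ total 17.
Compare {H3}: total 23.
Compare {H4}: total 31.
No size-1 selection does better; minimum is 17.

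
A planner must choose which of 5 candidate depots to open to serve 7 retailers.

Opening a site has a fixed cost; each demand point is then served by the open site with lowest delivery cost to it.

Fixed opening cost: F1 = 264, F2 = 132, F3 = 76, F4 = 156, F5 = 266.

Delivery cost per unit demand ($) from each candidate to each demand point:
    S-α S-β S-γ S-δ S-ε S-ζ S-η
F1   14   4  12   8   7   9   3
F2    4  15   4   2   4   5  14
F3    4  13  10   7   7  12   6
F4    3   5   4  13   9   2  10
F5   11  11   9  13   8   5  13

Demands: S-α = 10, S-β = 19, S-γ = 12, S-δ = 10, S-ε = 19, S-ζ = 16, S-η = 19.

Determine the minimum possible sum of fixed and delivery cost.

754

Open {F3, F4}: assign each demand point to its cheapest open site.
  S-α→F4 10×3=30, S-β→F4 19×5=95, S-γ→F4 12×4=48, S-δ→F3 10×7=70, S-ε→F3 19×7=133, S-ζ→F4 16×2=32, S-η→F3 19×6=114
  delivery cost 522, fixed 232 → total 754.
Compare {F2, F4}: delivery cost 491 + fixed 288 = 779.
Compare {F2, F3, F4}: delivery cost 415 + fixed 364 = 779.
Compare {F1, F2}: delivery cost 397 + fixed 396 = 793.
All other subsets cost ≥ 779. Minimum total cost: 754.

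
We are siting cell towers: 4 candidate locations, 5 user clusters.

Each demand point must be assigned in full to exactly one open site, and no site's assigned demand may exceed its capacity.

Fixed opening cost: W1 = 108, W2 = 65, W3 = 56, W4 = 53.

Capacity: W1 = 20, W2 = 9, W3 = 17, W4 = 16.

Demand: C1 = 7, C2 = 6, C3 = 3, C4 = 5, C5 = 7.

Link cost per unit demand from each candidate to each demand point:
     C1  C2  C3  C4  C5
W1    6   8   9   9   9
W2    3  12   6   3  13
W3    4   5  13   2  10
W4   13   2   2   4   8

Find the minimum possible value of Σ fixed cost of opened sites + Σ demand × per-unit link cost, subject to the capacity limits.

221

Open {W3, W4}; cheapest assignment that respects the capacities:
  W3 (cap 17, load 12): C1, C4 — cost 7×4 + 5×2 = 38
  W4 (cap 16, load 16): C2, C3, C5 — cost 6×2 + 3×2 + 7×8 = 74
  Shipping 112, fixed 109 → total 221.
  Any other capacity-feasible assignment to {W3, W4} ships for at least 112.
Compare {W2, W3, W4}: its best feasible assignment gives total 279.
Compare {W1, W4}: its best feasible assignment gives total 304.
Every other set of open sites that can feasibly serve all demand totals ≥ 279 even under its best assignment. Minimum: 221.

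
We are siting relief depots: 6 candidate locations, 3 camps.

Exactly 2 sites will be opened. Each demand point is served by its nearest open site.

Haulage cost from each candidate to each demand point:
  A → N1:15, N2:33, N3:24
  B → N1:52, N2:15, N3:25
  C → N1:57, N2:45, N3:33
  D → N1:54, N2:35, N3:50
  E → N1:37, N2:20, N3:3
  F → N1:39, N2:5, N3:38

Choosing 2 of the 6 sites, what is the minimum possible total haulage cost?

Open {A, E}.
  N1→A 15, N2→E 20, N3→E 3  ⇒ total 38.
Compare {A, F}: total 44.
Compare {E, F}: total 45.
No size-2 selection does better; minimum is 38.

38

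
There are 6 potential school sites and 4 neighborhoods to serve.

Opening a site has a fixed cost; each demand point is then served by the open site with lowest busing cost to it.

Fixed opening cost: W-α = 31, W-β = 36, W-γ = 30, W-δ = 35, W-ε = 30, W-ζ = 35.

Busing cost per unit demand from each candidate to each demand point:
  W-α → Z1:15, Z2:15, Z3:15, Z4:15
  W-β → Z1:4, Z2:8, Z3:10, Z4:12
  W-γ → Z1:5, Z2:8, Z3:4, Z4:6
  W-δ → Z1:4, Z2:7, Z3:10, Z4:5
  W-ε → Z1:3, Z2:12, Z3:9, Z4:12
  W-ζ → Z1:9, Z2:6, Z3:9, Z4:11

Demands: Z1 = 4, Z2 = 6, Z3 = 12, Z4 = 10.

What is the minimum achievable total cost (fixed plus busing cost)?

206

Open {W-γ}: assign each demand point to its cheapest open site.
  Z1→W-γ 4×5=20, Z2→W-γ 6×8=48, Z3→W-γ 12×4=48, Z4→W-γ 10×6=60
  busing cost 176, fixed 30 → total 206.
Compare {W-γ, W-δ}: busing cost 156 + fixed 65 = 221.
Compare {W-γ, W-ε}: busing cost 168 + fixed 60 = 228.
Compare {W-γ, W-ζ}: busing cost 164 + fixed 65 = 229.
All other subsets cost ≥ 221. Minimum total cost: 206.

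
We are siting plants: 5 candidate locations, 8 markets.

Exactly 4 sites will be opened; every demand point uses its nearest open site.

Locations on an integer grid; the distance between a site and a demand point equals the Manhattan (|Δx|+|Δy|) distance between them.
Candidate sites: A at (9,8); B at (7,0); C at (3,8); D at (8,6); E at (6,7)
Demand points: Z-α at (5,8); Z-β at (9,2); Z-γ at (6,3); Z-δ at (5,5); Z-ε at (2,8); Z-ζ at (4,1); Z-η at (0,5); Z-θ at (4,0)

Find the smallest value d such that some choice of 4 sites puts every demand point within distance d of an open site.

Open {A, B, C, D}.
  Farthest demand point is Z-η at distance 6 (to C); all others are ≤ 6.
With {A, B, C, E} the worst case is 6.
With {B, C, D, E} the worst case is 6.
No size-4 selection achieves below 6.

6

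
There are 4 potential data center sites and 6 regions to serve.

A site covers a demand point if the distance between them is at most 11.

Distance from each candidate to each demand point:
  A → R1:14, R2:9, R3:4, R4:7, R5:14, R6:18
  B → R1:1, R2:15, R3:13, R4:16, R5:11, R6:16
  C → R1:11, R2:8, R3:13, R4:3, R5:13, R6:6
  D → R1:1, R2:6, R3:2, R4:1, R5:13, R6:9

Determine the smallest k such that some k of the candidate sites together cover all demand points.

2

Coverage sets (demand points within 11 of each site):
  A: {R2, R3, R4}
  B: {R1, R5}
  C: {R1, R2, R4, R6}
  D: {R1, R2, R3, R4, R6}
No single site covers all 6 demand points.
But {B, D} covers everything, so the minimum is 2.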